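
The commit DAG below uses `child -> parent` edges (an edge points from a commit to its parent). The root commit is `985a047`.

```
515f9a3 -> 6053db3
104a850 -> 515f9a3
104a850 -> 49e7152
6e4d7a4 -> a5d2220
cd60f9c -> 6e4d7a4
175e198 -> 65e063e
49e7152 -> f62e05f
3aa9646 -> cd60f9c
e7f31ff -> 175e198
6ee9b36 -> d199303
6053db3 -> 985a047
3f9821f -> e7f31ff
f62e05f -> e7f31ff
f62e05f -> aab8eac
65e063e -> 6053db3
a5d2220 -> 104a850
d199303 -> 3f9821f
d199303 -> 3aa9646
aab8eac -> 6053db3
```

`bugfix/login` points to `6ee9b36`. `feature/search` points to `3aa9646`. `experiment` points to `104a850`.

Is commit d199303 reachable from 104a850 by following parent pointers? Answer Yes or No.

Ancestors of 104a850: {104a850, 175e198, 49e7152, 515f9a3, 6053db3, 65e063e, 985a047, aab8eac, e7f31ff, f62e05f}.
d199303 is not in that set, so it is not an ancestor of 104a850.

No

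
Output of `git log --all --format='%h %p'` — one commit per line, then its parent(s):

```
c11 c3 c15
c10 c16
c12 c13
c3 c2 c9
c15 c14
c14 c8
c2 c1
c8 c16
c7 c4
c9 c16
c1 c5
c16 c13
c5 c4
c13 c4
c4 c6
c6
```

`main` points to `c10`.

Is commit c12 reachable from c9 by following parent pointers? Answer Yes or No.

Ancestors of c9: {c13, c16, c4, c6, c9}.
c12 is not in that set, so it is not an ancestor of c9.

No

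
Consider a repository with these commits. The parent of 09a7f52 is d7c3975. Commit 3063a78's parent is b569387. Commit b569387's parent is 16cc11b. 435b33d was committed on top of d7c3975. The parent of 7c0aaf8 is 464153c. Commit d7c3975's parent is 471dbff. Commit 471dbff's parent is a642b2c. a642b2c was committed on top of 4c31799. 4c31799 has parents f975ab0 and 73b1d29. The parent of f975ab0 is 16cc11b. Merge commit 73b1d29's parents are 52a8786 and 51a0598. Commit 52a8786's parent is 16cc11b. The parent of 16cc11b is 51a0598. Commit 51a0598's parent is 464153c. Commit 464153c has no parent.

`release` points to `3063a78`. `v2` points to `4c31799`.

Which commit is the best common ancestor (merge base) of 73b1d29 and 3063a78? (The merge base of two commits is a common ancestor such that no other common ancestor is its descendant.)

16cc11b

Ancestors of 73b1d29: {16cc11b, 464153c, 51a0598, 52a8786, 73b1d29}.
Ancestors of 3063a78: {16cc11b, 3063a78, 464153c, 51a0598, b569387}.
Common ancestors: {16cc11b, 464153c, 51a0598}.
Among these, 16cc11b is not an ancestor of any other common ancestor — it is the merge base.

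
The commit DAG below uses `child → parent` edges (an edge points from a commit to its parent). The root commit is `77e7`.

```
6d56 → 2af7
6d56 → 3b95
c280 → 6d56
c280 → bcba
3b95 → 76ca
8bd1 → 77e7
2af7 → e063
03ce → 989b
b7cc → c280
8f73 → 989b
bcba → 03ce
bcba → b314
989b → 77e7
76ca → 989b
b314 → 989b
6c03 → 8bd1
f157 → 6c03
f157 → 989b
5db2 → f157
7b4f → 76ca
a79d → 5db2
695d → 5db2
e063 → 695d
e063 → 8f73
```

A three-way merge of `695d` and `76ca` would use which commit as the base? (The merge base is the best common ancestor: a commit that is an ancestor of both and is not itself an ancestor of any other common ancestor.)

Ancestors of 695d: {5db2, 695d, 6c03, 77e7, 8bd1, 989b, f157}.
Ancestors of 76ca: {76ca, 77e7, 989b}.
Common ancestors: {77e7, 989b}.
Among these, 989b is not an ancestor of any other common ancestor — it is the merge base.

989b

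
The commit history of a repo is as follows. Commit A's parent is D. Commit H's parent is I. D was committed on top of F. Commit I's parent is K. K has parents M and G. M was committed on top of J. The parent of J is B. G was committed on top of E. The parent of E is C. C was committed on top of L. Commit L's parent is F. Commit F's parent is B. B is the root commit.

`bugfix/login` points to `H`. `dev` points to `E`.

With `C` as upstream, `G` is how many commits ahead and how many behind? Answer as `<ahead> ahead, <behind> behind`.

2 ahead, 0 behind

Reachable from G: {B, C, E, F, G, L}.
Reachable from C: {B, C, F, L}.
Only in G's history (ahead): {E, G} — 2.
Only in C's history (behind): {} — 0.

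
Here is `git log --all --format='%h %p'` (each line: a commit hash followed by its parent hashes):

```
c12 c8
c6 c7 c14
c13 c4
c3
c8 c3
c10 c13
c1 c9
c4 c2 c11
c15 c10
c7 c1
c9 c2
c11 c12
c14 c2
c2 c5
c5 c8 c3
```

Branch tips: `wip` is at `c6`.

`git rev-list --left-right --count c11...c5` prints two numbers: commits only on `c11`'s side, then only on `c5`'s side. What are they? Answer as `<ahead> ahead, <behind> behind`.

Reachable from c11: {c11, c12, c3, c8}.
Reachable from c5: {c3, c5, c8}.
Only in c11's history (ahead): {c11, c12} — 2.
Only in c5's history (behind): {c5} — 1.

2 ahead, 1 behind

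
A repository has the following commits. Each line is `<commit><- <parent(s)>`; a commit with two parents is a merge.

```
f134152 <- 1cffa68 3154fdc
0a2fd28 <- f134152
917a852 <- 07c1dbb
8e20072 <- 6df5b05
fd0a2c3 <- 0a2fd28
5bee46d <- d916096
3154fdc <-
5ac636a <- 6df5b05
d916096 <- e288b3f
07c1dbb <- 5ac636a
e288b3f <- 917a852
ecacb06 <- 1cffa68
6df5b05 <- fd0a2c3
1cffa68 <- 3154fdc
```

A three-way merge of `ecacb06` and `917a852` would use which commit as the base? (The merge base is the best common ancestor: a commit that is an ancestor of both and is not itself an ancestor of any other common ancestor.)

Ancestors of ecacb06: {1cffa68, 3154fdc, ecacb06}.
Ancestors of 917a852: {07c1dbb, 0a2fd28, 1cffa68, 3154fdc, 5ac636a, 6df5b05, 917a852, f134152, fd0a2c3}.
Common ancestors: {1cffa68, 3154fdc}.
Among these, 1cffa68 is not an ancestor of any other common ancestor — it is the merge base.

1cffa68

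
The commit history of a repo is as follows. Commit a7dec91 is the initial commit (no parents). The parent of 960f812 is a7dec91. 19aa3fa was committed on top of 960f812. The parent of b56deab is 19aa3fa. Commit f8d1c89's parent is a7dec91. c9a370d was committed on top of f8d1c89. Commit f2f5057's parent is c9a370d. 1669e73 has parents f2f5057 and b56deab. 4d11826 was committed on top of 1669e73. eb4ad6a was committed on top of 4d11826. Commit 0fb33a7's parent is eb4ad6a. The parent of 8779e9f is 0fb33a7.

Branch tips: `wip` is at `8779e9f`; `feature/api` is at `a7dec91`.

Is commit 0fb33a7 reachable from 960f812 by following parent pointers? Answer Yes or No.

Ancestors of 960f812: {960f812, a7dec91}.
0fb33a7 is not in that set, so it is not an ancestor of 960f812.

No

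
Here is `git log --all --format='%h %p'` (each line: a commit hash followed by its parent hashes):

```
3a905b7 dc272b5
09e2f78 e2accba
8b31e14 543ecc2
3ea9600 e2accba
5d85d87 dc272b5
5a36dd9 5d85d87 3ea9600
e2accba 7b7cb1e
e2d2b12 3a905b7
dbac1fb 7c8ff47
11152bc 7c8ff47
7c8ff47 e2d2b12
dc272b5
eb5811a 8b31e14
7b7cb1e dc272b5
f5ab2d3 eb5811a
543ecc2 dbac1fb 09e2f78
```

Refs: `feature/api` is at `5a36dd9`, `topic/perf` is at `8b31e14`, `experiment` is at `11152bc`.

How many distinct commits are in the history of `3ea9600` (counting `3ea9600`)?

Walking parent pointers from 3ea9600: reachable set = {3ea9600, 7b7cb1e, dc272b5, e2accba}.
That is 4 commits.

4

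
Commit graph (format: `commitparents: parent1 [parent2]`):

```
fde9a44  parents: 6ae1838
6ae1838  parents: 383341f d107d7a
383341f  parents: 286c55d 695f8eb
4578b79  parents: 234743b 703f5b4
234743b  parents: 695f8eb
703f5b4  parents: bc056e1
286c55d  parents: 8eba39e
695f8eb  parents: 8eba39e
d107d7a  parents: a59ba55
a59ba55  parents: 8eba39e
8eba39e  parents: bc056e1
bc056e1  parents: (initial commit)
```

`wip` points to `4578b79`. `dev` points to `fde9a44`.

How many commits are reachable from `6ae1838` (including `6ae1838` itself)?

8

Walking parent pointers from 6ae1838: reachable set = {286c55d, 383341f, 695f8eb, 6ae1838, 8eba39e, a59ba55, bc056e1, d107d7a}.
That is 8 commits.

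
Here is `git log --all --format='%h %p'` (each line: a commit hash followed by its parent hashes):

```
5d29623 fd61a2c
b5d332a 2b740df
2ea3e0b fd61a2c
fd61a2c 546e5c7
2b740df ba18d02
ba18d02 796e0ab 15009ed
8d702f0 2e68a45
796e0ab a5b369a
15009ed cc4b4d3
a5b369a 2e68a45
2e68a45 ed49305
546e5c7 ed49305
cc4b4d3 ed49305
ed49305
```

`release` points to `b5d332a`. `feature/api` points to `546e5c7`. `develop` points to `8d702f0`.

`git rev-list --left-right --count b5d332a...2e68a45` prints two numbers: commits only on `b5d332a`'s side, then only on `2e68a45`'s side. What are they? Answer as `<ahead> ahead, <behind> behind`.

Reachable from b5d332a: {15009ed, 2b740df, 2e68a45, 796e0ab, a5b369a, b5d332a, ba18d02, cc4b4d3, ed49305}.
Reachable from 2e68a45: {2e68a45, ed49305}.
Only in b5d332a's history (ahead): {15009ed, 2b740df, 796e0ab, a5b369a, b5d332a, ba18d02, cc4b4d3} — 7.
Only in 2e68a45's history (behind): {} — 0.

7 ahead, 0 behind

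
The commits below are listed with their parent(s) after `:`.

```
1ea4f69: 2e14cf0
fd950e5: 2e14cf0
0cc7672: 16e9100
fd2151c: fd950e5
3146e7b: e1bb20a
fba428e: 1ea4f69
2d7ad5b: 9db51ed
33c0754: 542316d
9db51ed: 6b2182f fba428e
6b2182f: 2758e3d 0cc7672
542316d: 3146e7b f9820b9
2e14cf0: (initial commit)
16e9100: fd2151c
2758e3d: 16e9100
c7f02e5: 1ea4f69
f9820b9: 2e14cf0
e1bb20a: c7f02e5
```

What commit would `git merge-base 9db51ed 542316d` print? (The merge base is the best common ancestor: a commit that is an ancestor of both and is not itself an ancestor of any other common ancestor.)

1ea4f69

Ancestors of 9db51ed: {0cc7672, 16e9100, 1ea4f69, 2758e3d, 2e14cf0, 6b2182f, 9db51ed, fba428e, fd2151c, fd950e5}.
Ancestors of 542316d: {1ea4f69, 2e14cf0, 3146e7b, 542316d, c7f02e5, e1bb20a, f9820b9}.
Common ancestors: {1ea4f69, 2e14cf0}.
Among these, 1ea4f69 is not an ancestor of any other common ancestor — it is the merge base.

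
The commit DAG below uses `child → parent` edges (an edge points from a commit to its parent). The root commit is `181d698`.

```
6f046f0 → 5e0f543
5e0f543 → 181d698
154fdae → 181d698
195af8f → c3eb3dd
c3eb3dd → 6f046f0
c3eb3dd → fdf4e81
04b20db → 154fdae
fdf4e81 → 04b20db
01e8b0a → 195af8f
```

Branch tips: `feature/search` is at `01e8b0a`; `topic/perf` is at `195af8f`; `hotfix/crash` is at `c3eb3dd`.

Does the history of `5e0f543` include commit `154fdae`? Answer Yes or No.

Ancestors of 5e0f543: {181d698, 5e0f543}.
154fdae is not in that set, so it is not an ancestor of 5e0f543.

No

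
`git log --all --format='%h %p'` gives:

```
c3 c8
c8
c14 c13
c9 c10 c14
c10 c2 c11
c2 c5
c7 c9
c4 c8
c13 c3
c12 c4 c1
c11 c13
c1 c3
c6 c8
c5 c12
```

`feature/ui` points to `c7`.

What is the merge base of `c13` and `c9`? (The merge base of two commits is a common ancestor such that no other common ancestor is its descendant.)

Ancestors of c13: {c13, c3, c8}.
Ancestors of c9: {c1, c10, c11, c12, c13, c14, c2, c3, c4, c5, c8, c9}.
Common ancestors: {c13, c3, c8}.
Among these, c13 is not an ancestor of any other common ancestor — it is the merge base.

c13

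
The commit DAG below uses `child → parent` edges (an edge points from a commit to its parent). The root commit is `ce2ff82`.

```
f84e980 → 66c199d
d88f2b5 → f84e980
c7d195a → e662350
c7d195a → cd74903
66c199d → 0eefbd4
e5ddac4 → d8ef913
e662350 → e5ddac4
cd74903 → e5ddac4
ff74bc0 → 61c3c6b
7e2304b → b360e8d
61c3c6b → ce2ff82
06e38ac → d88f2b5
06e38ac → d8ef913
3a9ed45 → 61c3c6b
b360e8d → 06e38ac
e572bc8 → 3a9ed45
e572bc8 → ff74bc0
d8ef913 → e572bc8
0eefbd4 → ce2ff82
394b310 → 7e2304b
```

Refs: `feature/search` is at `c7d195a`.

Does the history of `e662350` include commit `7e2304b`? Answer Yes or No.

No

Ancestors of e662350: {3a9ed45, 61c3c6b, ce2ff82, d8ef913, e572bc8, e5ddac4, e662350, ff74bc0}.
7e2304b is not in that set, so it is not an ancestor of e662350.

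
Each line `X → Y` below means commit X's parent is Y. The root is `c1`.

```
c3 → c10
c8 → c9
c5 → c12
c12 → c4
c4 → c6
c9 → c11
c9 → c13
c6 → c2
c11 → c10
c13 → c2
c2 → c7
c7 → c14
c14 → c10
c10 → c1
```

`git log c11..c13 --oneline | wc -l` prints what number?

4

Reachable from c13: {c1, c10, c13, c14, c2, c7}.
Reachable from c11: {c1, c10, c11}.
In c13's history but not c11's: {c13, c14, c2, c7} — 4 commits.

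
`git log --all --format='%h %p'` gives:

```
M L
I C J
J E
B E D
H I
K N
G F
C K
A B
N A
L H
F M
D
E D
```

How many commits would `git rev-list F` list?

Walking parent pointers from F: reachable set = {A, B, C, D, E, F, H, I, J, K, L, M, N}.
That is 13 commits.

13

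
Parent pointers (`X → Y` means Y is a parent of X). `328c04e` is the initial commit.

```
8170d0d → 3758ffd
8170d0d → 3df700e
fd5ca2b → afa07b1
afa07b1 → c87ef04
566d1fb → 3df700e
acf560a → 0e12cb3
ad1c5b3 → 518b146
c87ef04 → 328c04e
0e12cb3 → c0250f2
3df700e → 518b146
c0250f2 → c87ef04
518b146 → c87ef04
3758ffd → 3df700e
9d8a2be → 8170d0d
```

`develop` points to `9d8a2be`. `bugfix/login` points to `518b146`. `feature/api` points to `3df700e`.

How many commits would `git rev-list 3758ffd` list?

5

Walking parent pointers from 3758ffd: reachable set = {328c04e, 3758ffd, 3df700e, 518b146, c87ef04}.
That is 5 commits.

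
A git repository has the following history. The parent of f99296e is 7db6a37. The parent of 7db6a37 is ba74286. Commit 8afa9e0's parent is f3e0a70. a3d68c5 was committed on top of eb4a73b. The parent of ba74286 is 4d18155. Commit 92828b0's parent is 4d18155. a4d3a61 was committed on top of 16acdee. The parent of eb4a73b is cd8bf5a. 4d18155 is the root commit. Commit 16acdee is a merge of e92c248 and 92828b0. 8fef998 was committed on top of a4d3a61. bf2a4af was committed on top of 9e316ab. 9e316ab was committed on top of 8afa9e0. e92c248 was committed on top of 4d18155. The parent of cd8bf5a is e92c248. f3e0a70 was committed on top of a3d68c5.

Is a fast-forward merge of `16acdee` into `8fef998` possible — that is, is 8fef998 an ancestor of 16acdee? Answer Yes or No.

A fast-forward from 8fef998 to 16acdee is possible iff 8fef998 is an ancestor of 16acdee.
Ancestors of 16acdee: {16acdee, 4d18155, 92828b0, e92c248}.
8fef998 is not among them, so fast-forward is not possible.

No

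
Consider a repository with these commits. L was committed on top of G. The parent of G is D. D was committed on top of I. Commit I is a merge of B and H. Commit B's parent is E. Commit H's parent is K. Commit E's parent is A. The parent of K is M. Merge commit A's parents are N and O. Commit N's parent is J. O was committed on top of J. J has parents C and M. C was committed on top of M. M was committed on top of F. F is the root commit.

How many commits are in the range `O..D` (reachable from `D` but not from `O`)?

Reachable from D: {A, B, C, D, E, F, H, I, J, K, M, N, O}.
Reachable from O: {C, F, J, M, O}.
In D's history but not O's: {A, B, D, E, H, I, K, N} — 8 commits.

8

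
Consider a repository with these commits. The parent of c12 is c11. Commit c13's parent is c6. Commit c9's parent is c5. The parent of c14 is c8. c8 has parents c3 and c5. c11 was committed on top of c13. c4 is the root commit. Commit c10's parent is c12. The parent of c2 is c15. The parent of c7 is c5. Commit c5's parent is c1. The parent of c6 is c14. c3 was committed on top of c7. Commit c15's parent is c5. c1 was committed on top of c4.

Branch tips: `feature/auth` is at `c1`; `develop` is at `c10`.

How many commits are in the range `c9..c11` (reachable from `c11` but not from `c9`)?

7

Reachable from c11: {c1, c11, c13, c14, c3, c4, c5, c6, c7, c8}.
Reachable from c9: {c1, c4, c5, c9}.
In c11's history but not c9's: {c11, c13, c14, c3, c6, c7, c8} — 7 commits.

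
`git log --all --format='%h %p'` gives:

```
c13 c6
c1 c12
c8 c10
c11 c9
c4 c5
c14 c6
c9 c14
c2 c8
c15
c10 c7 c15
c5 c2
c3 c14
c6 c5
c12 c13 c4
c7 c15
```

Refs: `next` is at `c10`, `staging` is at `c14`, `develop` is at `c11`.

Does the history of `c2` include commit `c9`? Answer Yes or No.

Ancestors of c2: {c10, c15, c2, c7, c8}.
c9 is not in that set, so it is not an ancestor of c2.

No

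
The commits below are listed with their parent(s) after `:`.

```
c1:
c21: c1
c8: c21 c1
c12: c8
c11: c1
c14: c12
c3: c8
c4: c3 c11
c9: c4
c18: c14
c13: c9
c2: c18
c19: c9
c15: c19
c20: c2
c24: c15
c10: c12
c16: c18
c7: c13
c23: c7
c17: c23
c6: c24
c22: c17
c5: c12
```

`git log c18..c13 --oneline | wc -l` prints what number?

5

Reachable from c13: {c1, c11, c13, c21, c3, c4, c8, c9}.
Reachable from c18: {c1, c12, c14, c18, c21, c8}.
In c13's history but not c18's: {c11, c13, c3, c4, c9} — 5 commits.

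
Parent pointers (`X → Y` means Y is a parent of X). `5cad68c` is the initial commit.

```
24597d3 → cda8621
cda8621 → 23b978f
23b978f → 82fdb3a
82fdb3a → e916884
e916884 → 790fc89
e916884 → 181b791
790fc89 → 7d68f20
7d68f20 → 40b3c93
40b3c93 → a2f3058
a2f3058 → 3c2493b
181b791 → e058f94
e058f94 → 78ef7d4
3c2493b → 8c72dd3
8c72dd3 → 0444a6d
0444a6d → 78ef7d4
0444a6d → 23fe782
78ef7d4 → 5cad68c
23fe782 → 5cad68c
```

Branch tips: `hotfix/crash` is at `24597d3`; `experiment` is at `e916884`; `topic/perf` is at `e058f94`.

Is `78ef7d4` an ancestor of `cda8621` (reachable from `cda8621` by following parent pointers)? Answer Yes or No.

Yes

Ancestors of cda8621 (commits reachable by following parents): {0444a6d, 181b791, 23b978f, 23fe782, 3c2493b, 40b3c93, 5cad68c, 78ef7d4, 790fc89, 7d68f20, 82fdb3a, 8c72dd3, a2f3058, cda8621, e058f94, e916884}.
78ef7d4 is in that set, so it is an ancestor of cda8621.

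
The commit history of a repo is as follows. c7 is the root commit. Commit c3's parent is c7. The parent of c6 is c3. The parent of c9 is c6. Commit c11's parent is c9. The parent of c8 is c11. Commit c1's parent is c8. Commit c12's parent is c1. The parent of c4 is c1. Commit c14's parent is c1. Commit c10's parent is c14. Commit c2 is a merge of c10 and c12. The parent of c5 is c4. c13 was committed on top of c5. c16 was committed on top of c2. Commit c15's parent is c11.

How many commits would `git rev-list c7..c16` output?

11

Reachable from c16: {c1, c10, c11, c12, c14, c16, c2, c3, c6, c7, c8, c9}.
Reachable from c7: {c7}.
In c16's history but not c7's: {c1, c10, c11, c12, c14, c16, c2, c3, c6, c8, c9} — 11 commits.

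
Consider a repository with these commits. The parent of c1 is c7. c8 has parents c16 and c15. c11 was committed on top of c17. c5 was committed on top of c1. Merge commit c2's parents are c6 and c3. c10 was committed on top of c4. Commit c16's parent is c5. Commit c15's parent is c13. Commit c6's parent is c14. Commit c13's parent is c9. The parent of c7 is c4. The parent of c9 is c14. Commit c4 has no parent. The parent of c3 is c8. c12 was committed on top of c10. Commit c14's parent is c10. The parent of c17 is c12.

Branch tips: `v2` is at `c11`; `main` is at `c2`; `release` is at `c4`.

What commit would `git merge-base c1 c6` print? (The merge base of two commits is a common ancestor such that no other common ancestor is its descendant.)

c4

Ancestors of c1: {c1, c4, c7}.
Ancestors of c6: {c10, c14, c4, c6}.
Common ancestors: {c4}.
The only common ancestor is c4, so it is the merge base.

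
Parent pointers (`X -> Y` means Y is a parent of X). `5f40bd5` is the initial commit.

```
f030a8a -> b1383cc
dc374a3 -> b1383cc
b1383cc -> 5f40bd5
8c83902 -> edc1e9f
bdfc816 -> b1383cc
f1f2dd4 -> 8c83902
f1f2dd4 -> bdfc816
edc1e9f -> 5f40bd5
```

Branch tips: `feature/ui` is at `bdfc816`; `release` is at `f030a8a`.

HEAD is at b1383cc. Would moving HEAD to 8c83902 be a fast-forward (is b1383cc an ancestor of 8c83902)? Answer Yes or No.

No

A fast-forward from b1383cc to 8c83902 is possible iff b1383cc is an ancestor of 8c83902.
Ancestors of 8c83902: {5f40bd5, 8c83902, edc1e9f}.
b1383cc is not among them, so fast-forward is not possible.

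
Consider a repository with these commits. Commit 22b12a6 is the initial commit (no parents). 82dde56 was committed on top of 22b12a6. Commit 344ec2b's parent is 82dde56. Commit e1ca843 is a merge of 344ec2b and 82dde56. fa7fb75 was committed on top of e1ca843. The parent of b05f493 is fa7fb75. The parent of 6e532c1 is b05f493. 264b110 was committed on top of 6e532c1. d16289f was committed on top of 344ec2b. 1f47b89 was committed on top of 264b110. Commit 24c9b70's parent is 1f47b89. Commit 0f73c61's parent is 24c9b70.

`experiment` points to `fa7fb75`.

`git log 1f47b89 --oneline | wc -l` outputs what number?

Walking parent pointers from 1f47b89: reachable set = {1f47b89, 22b12a6, 264b110, 344ec2b, 6e532c1, 82dde56, b05f493, e1ca843, fa7fb75}.
That is 9 commits.

9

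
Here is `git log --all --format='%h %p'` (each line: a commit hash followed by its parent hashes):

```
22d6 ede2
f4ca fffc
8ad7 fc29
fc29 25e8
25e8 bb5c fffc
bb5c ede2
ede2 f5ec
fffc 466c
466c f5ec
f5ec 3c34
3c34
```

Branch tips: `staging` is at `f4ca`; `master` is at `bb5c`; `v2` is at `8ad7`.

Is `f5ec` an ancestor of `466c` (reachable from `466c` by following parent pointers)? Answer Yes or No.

Yes

Ancestors of 466c (commits reachable by following parents): {3c34, 466c, f5ec}.
f5ec is in that set, so it is an ancestor of 466c.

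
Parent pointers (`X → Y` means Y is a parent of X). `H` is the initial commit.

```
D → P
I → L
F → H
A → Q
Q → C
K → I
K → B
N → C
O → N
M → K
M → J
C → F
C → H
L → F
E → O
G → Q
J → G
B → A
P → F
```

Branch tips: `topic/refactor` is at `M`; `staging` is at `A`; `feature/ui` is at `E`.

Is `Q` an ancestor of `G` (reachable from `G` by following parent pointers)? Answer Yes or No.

Yes

Ancestors of G (commits reachable by following parents): {C, F, G, H, Q}.
Q is in that set, so it is an ancestor of G.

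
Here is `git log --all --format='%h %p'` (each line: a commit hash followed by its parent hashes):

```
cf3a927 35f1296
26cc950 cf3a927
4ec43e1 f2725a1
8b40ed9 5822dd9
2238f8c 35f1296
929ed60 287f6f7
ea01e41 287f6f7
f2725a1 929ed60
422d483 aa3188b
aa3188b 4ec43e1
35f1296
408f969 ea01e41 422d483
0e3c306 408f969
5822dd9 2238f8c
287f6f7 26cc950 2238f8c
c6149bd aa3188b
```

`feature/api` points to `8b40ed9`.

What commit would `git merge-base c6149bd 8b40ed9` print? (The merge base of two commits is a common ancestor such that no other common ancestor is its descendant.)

Ancestors of c6149bd: {2238f8c, 26cc950, 287f6f7, 35f1296, 4ec43e1, 929ed60, aa3188b, c6149bd, cf3a927, f2725a1}.
Ancestors of 8b40ed9: {2238f8c, 35f1296, 5822dd9, 8b40ed9}.
Common ancestors: {2238f8c, 35f1296}.
Among these, 2238f8c is not an ancestor of any other common ancestor — it is the merge base.

2238f8c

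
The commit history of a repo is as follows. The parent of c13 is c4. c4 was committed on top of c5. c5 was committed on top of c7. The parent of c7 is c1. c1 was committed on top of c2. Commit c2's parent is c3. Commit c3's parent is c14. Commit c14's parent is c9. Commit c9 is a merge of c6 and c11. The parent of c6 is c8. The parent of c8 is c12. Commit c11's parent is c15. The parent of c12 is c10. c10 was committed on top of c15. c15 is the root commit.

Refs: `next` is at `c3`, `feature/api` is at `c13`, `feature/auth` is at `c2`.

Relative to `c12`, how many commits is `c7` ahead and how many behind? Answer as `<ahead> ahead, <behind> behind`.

9 ahead, 0 behind

Reachable from c7: {c1, c10, c11, c12, c14, c15, c2, c3, c6, c7, c8, c9}.
Reachable from c12: {c10, c12, c15}.
Only in c7's history (ahead): {c1, c11, c14, c2, c3, c6, c7, c8, c9} — 9.
Only in c12's history (behind): {} — 0.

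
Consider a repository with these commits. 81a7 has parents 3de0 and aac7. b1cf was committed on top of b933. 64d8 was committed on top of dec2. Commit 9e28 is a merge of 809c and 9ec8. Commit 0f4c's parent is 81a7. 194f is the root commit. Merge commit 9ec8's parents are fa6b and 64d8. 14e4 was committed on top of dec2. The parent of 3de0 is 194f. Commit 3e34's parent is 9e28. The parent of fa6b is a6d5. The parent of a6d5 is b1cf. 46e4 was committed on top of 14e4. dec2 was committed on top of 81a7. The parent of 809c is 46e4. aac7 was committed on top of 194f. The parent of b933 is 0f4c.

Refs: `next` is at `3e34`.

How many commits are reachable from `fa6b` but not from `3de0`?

Reachable from fa6b: {0f4c, 194f, 3de0, 81a7, a6d5, aac7, b1cf, b933, fa6b}.
Reachable from 3de0: {194f, 3de0}.
In fa6b's history but not 3de0's: {0f4c, 81a7, a6d5, aac7, b1cf, b933, fa6b} — 7 commits.

7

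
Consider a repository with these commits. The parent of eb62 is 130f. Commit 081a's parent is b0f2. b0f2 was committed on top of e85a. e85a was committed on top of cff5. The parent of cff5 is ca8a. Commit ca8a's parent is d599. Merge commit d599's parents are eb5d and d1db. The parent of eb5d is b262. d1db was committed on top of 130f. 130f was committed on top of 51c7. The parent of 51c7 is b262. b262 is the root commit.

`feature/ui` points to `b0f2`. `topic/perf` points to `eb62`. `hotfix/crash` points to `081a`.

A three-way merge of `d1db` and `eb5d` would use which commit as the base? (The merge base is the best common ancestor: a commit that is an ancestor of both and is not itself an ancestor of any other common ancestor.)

Ancestors of d1db: {130f, 51c7, b262, d1db}.
Ancestors of eb5d: {b262, eb5d}.
Common ancestors: {b262}.
The only common ancestor is b262, so it is the merge base.

b262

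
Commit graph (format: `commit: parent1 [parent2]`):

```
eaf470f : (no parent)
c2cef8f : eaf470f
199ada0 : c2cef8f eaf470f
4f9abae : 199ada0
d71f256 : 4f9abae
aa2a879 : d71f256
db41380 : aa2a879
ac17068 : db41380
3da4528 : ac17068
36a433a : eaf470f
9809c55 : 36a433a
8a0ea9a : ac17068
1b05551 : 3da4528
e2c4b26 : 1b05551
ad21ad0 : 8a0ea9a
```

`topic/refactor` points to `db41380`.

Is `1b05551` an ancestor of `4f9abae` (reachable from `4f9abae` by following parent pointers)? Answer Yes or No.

No

Ancestors of 4f9abae: {199ada0, 4f9abae, c2cef8f, eaf470f}.
1b05551 is not in that set, so it is not an ancestor of 4f9abae.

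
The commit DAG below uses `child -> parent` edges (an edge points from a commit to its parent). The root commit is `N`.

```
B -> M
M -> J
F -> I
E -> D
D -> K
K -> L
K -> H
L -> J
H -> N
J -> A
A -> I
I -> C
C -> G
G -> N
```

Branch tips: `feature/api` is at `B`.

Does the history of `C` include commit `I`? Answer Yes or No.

No

Ancestors of C: {C, G, N}.
I is not in that set, so it is not an ancestor of C.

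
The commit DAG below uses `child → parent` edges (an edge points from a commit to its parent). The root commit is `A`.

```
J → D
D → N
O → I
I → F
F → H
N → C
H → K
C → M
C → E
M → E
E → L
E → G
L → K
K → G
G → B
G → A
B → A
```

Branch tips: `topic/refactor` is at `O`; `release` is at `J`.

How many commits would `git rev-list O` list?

8

Walking parent pointers from O: reachable set = {A, B, F, G, H, I, K, O}.
That is 8 commits.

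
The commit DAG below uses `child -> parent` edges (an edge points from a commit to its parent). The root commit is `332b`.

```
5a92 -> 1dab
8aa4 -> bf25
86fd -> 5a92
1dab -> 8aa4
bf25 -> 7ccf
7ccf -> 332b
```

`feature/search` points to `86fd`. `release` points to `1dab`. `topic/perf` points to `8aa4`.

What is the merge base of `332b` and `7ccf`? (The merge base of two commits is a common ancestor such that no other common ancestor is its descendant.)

Ancestors of 332b: {332b}.
Ancestors of 7ccf: {332b, 7ccf}.
Common ancestors: {332b}.
The only common ancestor is 332b, so it is the merge base.

332b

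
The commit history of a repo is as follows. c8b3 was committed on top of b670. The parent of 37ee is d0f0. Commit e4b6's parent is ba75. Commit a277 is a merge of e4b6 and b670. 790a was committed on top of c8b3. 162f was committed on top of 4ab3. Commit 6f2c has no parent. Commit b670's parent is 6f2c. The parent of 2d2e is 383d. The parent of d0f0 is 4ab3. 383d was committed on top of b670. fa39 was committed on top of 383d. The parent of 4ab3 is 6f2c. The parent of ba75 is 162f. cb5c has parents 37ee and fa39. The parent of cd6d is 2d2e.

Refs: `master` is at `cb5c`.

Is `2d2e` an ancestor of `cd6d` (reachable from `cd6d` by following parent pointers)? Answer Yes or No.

Yes

Ancestors of cd6d (commits reachable by following parents): {2d2e, 383d, 6f2c, b670, cd6d}.
2d2e is in that set, so it is an ancestor of cd6d.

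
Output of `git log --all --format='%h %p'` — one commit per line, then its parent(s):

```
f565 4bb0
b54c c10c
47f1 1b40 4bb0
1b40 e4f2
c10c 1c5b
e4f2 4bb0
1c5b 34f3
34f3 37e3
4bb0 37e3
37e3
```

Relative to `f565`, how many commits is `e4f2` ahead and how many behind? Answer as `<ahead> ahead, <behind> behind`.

Reachable from e4f2: {37e3, 4bb0, e4f2}.
Reachable from f565: {37e3, 4bb0, f565}.
Only in e4f2's history (ahead): {e4f2} — 1.
Only in f565's history (behind): {f565} — 1.

1 ahead, 1 behind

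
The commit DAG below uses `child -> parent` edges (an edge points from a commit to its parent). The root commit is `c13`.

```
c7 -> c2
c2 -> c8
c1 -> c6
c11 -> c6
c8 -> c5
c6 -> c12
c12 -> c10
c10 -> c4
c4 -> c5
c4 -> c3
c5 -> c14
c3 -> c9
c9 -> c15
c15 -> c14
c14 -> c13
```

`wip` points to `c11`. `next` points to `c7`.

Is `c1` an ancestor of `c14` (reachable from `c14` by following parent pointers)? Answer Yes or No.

No

Ancestors of c14: {c13, c14}.
c1 is not in that set, so it is not an ancestor of c14.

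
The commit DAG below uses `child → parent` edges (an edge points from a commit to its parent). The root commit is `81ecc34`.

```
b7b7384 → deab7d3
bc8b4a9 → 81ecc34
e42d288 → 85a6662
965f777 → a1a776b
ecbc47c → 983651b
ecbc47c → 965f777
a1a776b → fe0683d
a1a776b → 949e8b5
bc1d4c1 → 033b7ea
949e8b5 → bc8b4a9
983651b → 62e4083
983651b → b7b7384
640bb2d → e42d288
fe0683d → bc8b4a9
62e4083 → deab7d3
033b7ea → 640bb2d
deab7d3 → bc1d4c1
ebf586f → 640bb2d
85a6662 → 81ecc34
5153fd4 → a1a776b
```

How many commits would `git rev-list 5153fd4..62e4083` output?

Reachable from 62e4083: {033b7ea, 62e4083, 640bb2d, 81ecc34, 85a6662, bc1d4c1, deab7d3, e42d288}.
Reachable from 5153fd4: {5153fd4, 81ecc34, 949e8b5, a1a776b, bc8b4a9, fe0683d}.
In 62e4083's history but not 5153fd4's: {033b7ea, 62e4083, 640bb2d, 85a6662, bc1d4c1, deab7d3, e42d288} — 7 commits.

7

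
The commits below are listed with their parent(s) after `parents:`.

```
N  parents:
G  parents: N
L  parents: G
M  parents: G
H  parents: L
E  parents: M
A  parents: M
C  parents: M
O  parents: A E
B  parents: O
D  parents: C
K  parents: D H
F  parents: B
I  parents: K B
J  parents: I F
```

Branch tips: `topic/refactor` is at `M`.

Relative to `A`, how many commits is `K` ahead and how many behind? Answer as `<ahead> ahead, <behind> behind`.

5 ahead, 1 behind

Reachable from K: {C, D, G, H, K, L, M, N}.
Reachable from A: {A, G, M, N}.
Only in K's history (ahead): {C, D, H, K, L} — 5.
Only in A's history (behind): {A} — 1.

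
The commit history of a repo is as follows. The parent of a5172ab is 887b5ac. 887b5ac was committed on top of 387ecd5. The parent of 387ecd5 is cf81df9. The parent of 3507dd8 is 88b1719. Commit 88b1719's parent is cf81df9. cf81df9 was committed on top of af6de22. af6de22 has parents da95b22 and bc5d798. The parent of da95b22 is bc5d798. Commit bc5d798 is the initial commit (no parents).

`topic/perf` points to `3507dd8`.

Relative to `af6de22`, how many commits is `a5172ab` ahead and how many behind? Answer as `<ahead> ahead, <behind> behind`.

4 ahead, 0 behind

Reachable from a5172ab: {387ecd5, 887b5ac, a5172ab, af6de22, bc5d798, cf81df9, da95b22}.
Reachable from af6de22: {af6de22, bc5d798, da95b22}.
Only in a5172ab's history (ahead): {387ecd5, 887b5ac, a5172ab, cf81df9} — 4.
Only in af6de22's history (behind): {} — 0.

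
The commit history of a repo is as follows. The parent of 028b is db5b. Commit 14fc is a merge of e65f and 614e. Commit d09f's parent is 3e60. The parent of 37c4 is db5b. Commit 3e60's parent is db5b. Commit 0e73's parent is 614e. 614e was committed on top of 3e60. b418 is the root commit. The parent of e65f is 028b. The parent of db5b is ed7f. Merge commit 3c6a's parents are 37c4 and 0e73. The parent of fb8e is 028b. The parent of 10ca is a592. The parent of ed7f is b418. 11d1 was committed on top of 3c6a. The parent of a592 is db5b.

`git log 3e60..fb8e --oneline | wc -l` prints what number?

2

Reachable from fb8e: {028b, b418, db5b, ed7f, fb8e}.
Reachable from 3e60: {3e60, b418, db5b, ed7f}.
In fb8e's history but not 3e60's: {028b, fb8e} — 2 commits.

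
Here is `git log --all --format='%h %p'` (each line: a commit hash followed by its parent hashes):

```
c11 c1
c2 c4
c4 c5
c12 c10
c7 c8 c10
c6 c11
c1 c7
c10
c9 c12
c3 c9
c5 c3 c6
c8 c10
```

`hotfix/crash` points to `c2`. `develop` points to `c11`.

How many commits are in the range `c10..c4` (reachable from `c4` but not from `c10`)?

Reachable from c4: {c1, c10, c11, c12, c3, c4, c5, c6, c7, c8, c9}.
Reachable from c10: {c10}.
In c4's history but not c10's: {c1, c11, c12, c3, c4, c5, c6, c7, c8, c9} — 10 commits.

10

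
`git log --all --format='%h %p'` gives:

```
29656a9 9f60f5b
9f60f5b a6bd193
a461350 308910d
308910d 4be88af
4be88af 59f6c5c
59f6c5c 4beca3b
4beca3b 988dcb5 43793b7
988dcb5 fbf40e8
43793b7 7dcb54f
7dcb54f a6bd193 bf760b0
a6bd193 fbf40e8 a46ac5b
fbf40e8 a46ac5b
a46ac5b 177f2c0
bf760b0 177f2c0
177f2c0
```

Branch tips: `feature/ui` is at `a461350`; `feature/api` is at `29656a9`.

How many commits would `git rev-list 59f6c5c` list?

Walking parent pointers from 59f6c5c: reachable set = {177f2c0, 43793b7, 4beca3b, 59f6c5c, 7dcb54f, 988dcb5, a46ac5b, a6bd193, bf760b0, fbf40e8}.
That is 10 commits.

10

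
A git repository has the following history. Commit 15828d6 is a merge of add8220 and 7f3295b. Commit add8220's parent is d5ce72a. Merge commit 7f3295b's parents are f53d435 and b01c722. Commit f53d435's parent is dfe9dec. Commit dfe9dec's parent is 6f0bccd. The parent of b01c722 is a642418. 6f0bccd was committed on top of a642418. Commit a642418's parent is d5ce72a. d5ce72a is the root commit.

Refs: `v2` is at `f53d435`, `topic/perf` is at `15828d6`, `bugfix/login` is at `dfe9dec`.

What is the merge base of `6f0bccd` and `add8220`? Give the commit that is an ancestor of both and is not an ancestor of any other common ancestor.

d5ce72a

Ancestors of 6f0bccd: {6f0bccd, a642418, d5ce72a}.
Ancestors of add8220: {add8220, d5ce72a}.
Common ancestors: {d5ce72a}.
The only common ancestor is d5ce72a, so it is the merge base.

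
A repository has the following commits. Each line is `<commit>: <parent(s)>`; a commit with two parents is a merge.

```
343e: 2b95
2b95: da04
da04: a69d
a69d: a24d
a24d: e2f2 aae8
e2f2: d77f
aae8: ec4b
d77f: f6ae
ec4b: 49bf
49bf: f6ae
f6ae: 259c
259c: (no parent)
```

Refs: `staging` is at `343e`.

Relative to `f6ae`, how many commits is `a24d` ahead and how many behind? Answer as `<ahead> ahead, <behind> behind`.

Reachable from a24d: {259c, 49bf, a24d, aae8, d77f, e2f2, ec4b, f6ae}.
Reachable from f6ae: {259c, f6ae}.
Only in a24d's history (ahead): {49bf, a24d, aae8, d77f, e2f2, ec4b} — 6.
Only in f6ae's history (behind): {} — 0.

6 ahead, 0 behind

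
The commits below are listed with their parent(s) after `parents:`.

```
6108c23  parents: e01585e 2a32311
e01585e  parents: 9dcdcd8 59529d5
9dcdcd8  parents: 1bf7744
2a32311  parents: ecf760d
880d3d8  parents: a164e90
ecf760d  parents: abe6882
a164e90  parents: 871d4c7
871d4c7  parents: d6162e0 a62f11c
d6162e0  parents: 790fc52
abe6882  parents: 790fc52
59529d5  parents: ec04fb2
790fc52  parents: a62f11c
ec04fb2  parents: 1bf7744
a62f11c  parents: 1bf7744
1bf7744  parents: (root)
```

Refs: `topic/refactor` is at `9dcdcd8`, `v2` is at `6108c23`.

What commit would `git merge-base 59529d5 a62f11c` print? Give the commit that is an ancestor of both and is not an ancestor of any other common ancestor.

Ancestors of 59529d5: {1bf7744, 59529d5, ec04fb2}.
Ancestors of a62f11c: {1bf7744, a62f11c}.
Common ancestors: {1bf7744}.
The only common ancestor is 1bf7744, so it is the merge base.

1bf7744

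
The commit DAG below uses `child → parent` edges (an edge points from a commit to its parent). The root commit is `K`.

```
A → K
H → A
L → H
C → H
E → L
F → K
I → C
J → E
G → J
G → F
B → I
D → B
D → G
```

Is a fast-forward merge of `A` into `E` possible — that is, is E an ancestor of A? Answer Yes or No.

No

A fast-forward from E to A is possible iff E is an ancestor of A.
Ancestors of A: {A, K}.
E is not among them, so fast-forward is not possible.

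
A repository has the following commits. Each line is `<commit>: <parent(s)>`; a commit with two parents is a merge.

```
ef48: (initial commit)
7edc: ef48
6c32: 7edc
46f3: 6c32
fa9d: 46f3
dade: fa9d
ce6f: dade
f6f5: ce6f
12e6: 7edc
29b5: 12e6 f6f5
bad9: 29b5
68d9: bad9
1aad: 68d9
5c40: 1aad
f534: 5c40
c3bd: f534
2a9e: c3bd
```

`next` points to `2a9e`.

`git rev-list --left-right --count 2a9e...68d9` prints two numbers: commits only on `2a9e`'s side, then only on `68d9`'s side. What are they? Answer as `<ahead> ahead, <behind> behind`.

Reachable from 2a9e: {12e6, 1aad, 29b5, 2a9e, 46f3, 5c40, 68d9, 6c32, 7edc, bad9, c3bd, ce6f, dade, ef48, f534, f6f5, fa9d}.
Reachable from 68d9: {12e6, 29b5, 46f3, 68d9, 6c32, 7edc, bad9, ce6f, dade, ef48, f6f5, fa9d}.
Only in 2a9e's history (ahead): {1aad, 2a9e, 5c40, c3bd, f534} — 5.
Only in 68d9's history (behind): {} — 0.

5 ahead, 0 behind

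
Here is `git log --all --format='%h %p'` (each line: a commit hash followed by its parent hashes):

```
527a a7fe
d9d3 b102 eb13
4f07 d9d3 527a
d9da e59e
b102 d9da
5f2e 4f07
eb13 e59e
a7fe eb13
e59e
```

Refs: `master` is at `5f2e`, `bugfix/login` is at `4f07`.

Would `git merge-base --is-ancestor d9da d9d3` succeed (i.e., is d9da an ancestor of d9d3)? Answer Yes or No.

Ancestors of d9d3 (commits reachable by following parents): {b102, d9d3, d9da, e59e, eb13}.
d9da is in that set, so it is an ancestor of d9d3.

Yes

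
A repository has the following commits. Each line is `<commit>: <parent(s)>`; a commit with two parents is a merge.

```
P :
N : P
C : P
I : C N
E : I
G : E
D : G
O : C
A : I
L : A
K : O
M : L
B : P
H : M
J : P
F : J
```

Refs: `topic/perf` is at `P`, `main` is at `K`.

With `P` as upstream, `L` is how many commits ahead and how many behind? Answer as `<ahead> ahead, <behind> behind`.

Reachable from L: {A, C, I, L, N, P}.
Reachable from P: {P}.
Only in L's history (ahead): {A, C, I, L, N} — 5.
Only in P's history (behind): {} — 0.

5 ahead, 0 behind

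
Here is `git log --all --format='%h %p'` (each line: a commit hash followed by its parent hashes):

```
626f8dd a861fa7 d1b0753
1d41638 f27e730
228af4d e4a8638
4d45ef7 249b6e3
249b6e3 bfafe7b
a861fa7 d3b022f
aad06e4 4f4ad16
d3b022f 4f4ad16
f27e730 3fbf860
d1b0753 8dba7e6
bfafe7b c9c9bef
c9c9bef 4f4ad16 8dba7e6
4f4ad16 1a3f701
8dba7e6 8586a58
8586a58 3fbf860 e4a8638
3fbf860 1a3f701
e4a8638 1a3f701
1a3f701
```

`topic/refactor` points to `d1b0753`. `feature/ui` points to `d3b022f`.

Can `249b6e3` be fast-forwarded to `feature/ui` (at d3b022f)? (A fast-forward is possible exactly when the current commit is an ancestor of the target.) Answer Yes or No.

No

A fast-forward from 249b6e3 to d3b022f is possible iff 249b6e3 is an ancestor of d3b022f.
Ancestors of d3b022f: {1a3f701, 4f4ad16, d3b022f}.
249b6e3 is not among them, so fast-forward is not possible.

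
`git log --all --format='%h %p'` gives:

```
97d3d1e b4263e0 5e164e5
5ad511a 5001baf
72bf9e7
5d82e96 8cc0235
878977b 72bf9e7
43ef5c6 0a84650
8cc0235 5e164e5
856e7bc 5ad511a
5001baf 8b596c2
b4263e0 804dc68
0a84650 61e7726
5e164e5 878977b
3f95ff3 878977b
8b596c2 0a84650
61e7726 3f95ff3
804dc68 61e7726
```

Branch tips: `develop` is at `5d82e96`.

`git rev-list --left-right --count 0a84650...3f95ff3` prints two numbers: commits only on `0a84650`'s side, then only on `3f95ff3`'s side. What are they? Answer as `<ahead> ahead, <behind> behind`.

2 ahead, 0 behind

Reachable from 0a84650: {0a84650, 3f95ff3, 61e7726, 72bf9e7, 878977b}.
Reachable from 3f95ff3: {3f95ff3, 72bf9e7, 878977b}.
Only in 0a84650's history (ahead): {0a84650, 61e7726} — 2.
Only in 3f95ff3's history (behind): {} — 0.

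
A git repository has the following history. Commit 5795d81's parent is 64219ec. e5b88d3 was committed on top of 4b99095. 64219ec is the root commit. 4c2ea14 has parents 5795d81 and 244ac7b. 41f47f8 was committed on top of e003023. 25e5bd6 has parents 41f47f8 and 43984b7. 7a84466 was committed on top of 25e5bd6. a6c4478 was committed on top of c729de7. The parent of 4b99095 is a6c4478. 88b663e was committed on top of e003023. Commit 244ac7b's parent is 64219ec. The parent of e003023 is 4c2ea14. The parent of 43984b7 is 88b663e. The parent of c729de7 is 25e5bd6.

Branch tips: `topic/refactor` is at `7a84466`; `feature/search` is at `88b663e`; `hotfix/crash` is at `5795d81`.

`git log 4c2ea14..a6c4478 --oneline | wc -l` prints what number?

7

Reachable from a6c4478: {244ac7b, 25e5bd6, 41f47f8, 43984b7, 4c2ea14, 5795d81, 64219ec, 88b663e, a6c4478, c729de7, e003023}.
Reachable from 4c2ea14: {244ac7b, 4c2ea14, 5795d81, 64219ec}.
In a6c4478's history but not 4c2ea14's: {25e5bd6, 41f47f8, 43984b7, 88b663e, a6c4478, c729de7, e003023} — 7 commits.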